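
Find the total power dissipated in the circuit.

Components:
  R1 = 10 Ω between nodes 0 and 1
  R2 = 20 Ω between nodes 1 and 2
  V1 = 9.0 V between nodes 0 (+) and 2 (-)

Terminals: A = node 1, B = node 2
Nodal analysis, taking node 2 as the 0 V reference.
Source V1 fixes V_0 = 9 V.
KCL at each unknown node (sum of currents leaving = 0; resistances in Ω):
  Node 1: (V_1 - 9)/10 + (V_1 - 0)/20 = 0
Collecting terms: 0.15 × V_1 = 0.9  =>  V_1 = 6 V
Power in each resistor, P = (ΔV)²/R:
  P_R1 = (9 - 6)²/10 = 0.9 W
  P_R2 = (6 - 0)²/20 = 1.8 W
P_total = P_R1 + P_R2 = 2.7 W

Final answer: 2.7 W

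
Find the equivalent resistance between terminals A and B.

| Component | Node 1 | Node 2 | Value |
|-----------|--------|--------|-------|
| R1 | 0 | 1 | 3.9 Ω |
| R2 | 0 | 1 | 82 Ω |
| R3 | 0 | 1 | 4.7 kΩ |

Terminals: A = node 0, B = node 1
Reduce the network between node 0 (A) and node 1 (B) by series/parallel combination:
  Rp1 = R1 ‖ R2 ‖ R3 (parallel, all between nodes 0 and 1) = 1/(1/3.9 + 1/82 + 1/4700) = 3.72 Ω
R_eq = 3.72 Ω

Final answer: 3.72 Ω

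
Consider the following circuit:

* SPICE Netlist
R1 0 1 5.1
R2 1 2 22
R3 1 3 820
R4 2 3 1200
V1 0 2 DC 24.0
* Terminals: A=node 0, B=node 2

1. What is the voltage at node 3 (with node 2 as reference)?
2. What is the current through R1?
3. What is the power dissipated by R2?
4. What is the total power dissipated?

Nodal analysis, taking node 2 as the 0 V reference.
Source V1 fixes V_0 = 24 V.
KCL at each unknown node (sum of currents leaving = 0; resistances in Ω):
  Node 1: (V_1 - 24)/5.1 + (V_1 - 0)/22 + (V_1 - V_3)/820 = 0
  Node 3: (V_3 - V_1)/820 + (V_3 - 0)/1200 = 0
Collecting terms (coefficients in siemens):
  0.2428·V_1 - 0.00122·V_3 = 4.706
  0.002053·V_3 - 0.00122·V_1 = 0
Determinant D = (0.2428)(0.002053) - (-0.00122)(-0.00122) = 0.0004968
V_1 = [(4.706)(0.002053) - (-0.00122)(0)]/D = 19.44 V
V_3 = [(0.2428)(0) - (4.706)(-0.00122)]/D = 11.55 V
Part 1:
  Read off the nodal solution: V_3 = 11.55 V
Part 2:
  I_R1 = (V_0 - V_1)/R1 = (24 - 19.44)/5.1 = 0.8934 A
  Magnitude: I_R1 = 0.8934 A
Part 3:
  I_R2 = (V_1 - V_2)/R2 = (19.44 - 0)/22 = 0.8838 A
  P_R2 = I_R2² × R2 = (0.8838)² × 22 = 17.18 W
Part 4:
  Power in each resistor, P = (ΔV)²/R:
    P_R1 = (24 - 19.44)²/5.1 = 4.071 W
    P_R2 = (19.44 - 0)²/22 = 17.18 W
    P_R3 = (19.44 - 11.55)²/820 = 0.07597 W
    P_R4 = (0 - 11.55)²/1200 = 0.1112 W
  P_total = P_R1 + P_R2 + P_R3 + P_R4 = 21.44 W

Final answers:
1. V_3 = 11.55 V
2. I_R1 = 0.8934 A
3. P_R2 = 17.18 W
4. P_total = 21.44 W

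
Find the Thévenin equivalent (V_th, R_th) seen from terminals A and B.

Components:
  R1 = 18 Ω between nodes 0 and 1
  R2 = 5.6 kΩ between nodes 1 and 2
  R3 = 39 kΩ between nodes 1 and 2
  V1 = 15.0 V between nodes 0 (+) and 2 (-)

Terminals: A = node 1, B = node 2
Step 1 — V_th is the open-circuit voltage V_A - V_B (nothing connected across the terminals).
Nodal analysis, taking node 2 as the 0 V reference.
Source V1 fixes V_0 = 15 V.
KCL at each unknown node (sum of currents leaving = 0; resistances in Ω):
  Node 1: (V_1 - 15)/18 + (V_1 - 0)/5600 + (V_1 - 0)/39000 = 0
Collecting terms: 0.05576 × V_1 = 0.8333  =>  V_1 = 14.95 V
V_th = V_1 - V_2 = 14.95 - 0 = 14.95 V
Step 2 — R_th: zero the source — replace V1 by a short circuit (node 2 merges into node 0) — and find the resistance seen between A (node 1) and B (node 0).
Reduce the network between node 1 (A) and node 0 (B) by series/parallel combination:
  Rp1 = R1 ‖ R2 ‖ R3 (parallel, all between nodes 0 and 1) = 1/(1/18 + 1/5600 + 1/39000) = 17.93 Ω
R_th = 17.93 Ω

Final answer: V_th = 14.95 V, R_th = 17.93 Ω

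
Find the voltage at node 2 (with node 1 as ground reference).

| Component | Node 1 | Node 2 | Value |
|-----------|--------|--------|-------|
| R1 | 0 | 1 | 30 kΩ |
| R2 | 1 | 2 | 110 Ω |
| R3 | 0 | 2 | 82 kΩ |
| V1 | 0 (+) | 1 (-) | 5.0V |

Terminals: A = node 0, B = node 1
Nodal analysis, taking node 1 as the 0 V reference.
Source V1 fixes V_0 = 5 V.
KCL at each unknown node (sum of currents leaving = 0; resistances in Ω):
  Node 2: (V_2 - 0)/110 + (V_2 - 5)/82000 = 0
Collecting terms: 0.009103 × V_2 = 0.00006098  =>  V_2 = 0.006698 V
The requested potential is V_2 = 0.006698 V.

Final answer: V_2 = 0.006698 V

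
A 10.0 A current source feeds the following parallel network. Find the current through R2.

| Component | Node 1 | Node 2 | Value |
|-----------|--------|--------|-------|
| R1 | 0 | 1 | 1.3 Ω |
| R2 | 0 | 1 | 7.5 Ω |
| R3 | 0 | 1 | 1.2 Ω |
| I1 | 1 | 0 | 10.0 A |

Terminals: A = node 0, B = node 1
All resistors sit directly between nodes 0 and 1, so they are in parallel and share one voltage V; the full source current 10 A splits among them.
1/R_par = 1/1.3 + 1/7.5 + 1/1.2 = 1.736 S  =>  R_par = 0.5761 Ω
V = I × R_par = 10 × 0.5761 = 5.761 V
I_R2 = V/R2 = 5.761/7.5 = 0.7681 A

Final answer: 0.7681 A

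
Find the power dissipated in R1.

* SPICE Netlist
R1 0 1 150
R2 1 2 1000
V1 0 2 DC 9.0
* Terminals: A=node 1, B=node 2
Nodal analysis, taking node 2 as the 0 V reference.
Source V1 fixes V_0 = 9 V.
KCL at each unknown node (sum of currents leaving = 0; resistances in Ω):
  Node 1: (V_1 - 9)/150 + (V_1 - 0)/1000 = 0
Collecting terms: 0.007667 × V_1 = 0.06  =>  V_1 = 7.826 V
I_R1 = (V_0 - V_1)/R1 = (9 - 7.826)/150 = 0.007826 A
P_R1 = I_R1² × R1 = (0.007826)² × 150 = 0.009187 W

Final answer: 0.009187 W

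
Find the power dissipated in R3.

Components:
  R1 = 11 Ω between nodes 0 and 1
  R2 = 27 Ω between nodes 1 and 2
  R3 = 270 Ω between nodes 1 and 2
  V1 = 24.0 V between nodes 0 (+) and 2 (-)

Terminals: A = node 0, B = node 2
Nodal analysis, taking node 2 as the 0 V reference.
Source V1 fixes V_0 = 24 V.
KCL at each unknown node (sum of currents leaving = 0; resistances in Ω):
  Node 1: (V_1 - 24)/11 + (V_1 - 0)/27 + (V_1 - 0)/270 = 0
Collecting terms: 0.1316 × V_1 = 2.182  =>  V_1 = 16.57 V
I_R3 = (V_1 - V_2)/R3 = (16.57 - 0)/270 = 0.06138 A
P_R3 = I_R3² × R3 = (0.06138)² × 270 = 1.017 W

Final answer: 1.017 W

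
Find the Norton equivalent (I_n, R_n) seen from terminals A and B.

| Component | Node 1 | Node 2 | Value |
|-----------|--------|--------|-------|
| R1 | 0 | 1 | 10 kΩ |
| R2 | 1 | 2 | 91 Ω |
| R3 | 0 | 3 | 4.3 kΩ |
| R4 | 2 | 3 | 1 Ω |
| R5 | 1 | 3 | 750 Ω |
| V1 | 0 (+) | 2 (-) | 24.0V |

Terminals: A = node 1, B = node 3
Find the Thévenin equivalent first; then I_n = V_th/R_th and R_n = R_th.
Step 1 — V_th is the open-circuit voltage V_A - V_B (nothing connected across the terminals).
Nodal analysis, taking node 2 as the 0 V reference.
Source V1 fixes V_0 = 24 V.
KCL at each unknown node (sum of currents leaving = 0; resistances in Ω):
  Node 1: (V_1 - 24)/10000 + (V_1 - 0)/91 + (V_1 - V_3)/750 = 0
  Node 3: (V_3 - 24)/4300 + (V_3 - 0)/1 + (V_3 - V_1)/750 = 0
Collecting terms (coefficients in siemens):
  0.01242·V_1 - 0.001333·V_3 = 0.0024
  1.002·V_3 - 0.001333·V_1 = 0.005581
Determinant D = (0.01242)(1.002) - (-0.001333)(-0.001333) = 0.01244
V_1 = [(0.0024)(1.002) - (-0.001333)(0.005581)]/D = 0.1938 V
V_3 = [(0.01242)(0.005581) - (0.0024)(-0.001333)]/D = 0.005831 V
V_th = V_1 - V_3 = 0.1938 - 0.005831 = 0.188 V
Step 2 — R_th: zero the source — replace V1 by a short circuit (node 2 merges into node 0) — and find the resistance seen between A (node 1) and B (node 3).
Reduce the network between node 1 (A) and node 3 (B) by series/parallel combination:
  Rp1 = R1 ‖ R2 (parallel, both between nodes 0 and 1) = 1/(1/10000 + 1/91) = 90.18 Ω
  Rp2 = R3 ‖ R4 (parallel, both between nodes 0 and 3) = 1/(1/4300 + 1/1) = 0.9998 Ω
  Rs1 = Rp1 + Rp2 (series, joined only at node 0) = 90.18 + 0.9998 = 91.18 Ω
  Rp3 = R5 ‖ Rs1 (parallel, both between nodes 1 and 3) = 1/(1/750 + 1/91.18) = 81.3 Ω
R_th = 81.3 Ω
I_n = V_th/R_th = 0.188/81.3 = 0.002312 A, and R_n = R_th = 81.3 Ω

Final answer: I_n = 0.002312 A, R_n = 81.3 Ω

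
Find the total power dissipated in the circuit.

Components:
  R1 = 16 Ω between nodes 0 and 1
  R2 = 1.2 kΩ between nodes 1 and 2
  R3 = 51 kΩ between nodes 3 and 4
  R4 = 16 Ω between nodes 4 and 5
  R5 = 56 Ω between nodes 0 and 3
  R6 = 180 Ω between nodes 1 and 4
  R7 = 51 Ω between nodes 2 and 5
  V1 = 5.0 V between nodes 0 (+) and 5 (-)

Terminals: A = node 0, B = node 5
Nodal analysis, taking node 5 as the 0 V reference.
Source V1 fixes V_0 = 5 V.
KCL at each unknown node (sum of currents leaving = 0; resistances in Ω):
  Node 1: (V_1 - 5)/16 + (V_1 - V_2)/1200 + (V_1 - V_4)/180 = 0
  Node 2: (V_2 - V_1)/1200 + (V_2 - 0)/51 = 0
  Node 3: (V_3 - V_4)/51000 + (V_3 - 5)/56 = 0
  Node 4: (V_4 - V_3)/51000 + (V_4 - 0)/16 + (V_4 - V_1)/180 = 0
Collecting terms (coefficients in siemens):
  0.06889·V_1 - 0.0008333·V_2 - 0.005556·V_4 = 0.3125
  0.02044·V_2 - 0.0008333·V_1 = 0
  0.01788·V_3 - 0.00001961·V_4 = 0.08929
  0.06808·V_4 - 0.005556·V_1 - 0.00001961·V_3 = 0
Solving these 4 simultaneous equations (Gaussian elimination) gives:
  V_1 = 4.569 V, V_2 = 0.1863 V, V_3 = 4.995 V, V_4 = 0.3743 V
Power in each resistor, P = (ΔV)²/R:
  P_R1 = (5 - 4.569)²/16 = 0.01162 W
  P_R2 = (4.569 - 0.1863)²/1200 = 0.01601 W
  P_R3 = (4.995 - 0.3743)²/51000 = 0.0004186 W
  P_R4 = (0.3743 - 0)²/16 = 0.008756 W
  P_R5 = (5 - 4.995)²/56 = 0.0000004597 W
  P_R6 = (4.569 - 0.3743)²/180 = 0.09774 W
  P_R7 = (0.1863 - 0)²/51 = 0.0006802 W
P_total = P_R1 + P_R2 + P_R3 + P_R4 + P_R5 + P_R6 + P_R7 = 0.1352 W

Final answer: 0.1352 W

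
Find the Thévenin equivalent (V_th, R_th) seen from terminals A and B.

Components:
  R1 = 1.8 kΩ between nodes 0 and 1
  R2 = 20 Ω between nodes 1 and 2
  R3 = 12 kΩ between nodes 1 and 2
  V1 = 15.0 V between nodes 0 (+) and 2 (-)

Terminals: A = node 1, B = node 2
Step 1 — V_th is the open-circuit voltage V_A - V_B (nothing connected across the terminals).
Nodal analysis, taking node 2 as the 0 V reference.
Source V1 fixes V_0 = 15 V.
KCL at each unknown node (sum of currents leaving = 0; resistances in Ω):
  Node 1: (V_1 - 15)/1800 + (V_1 - 0)/20 + (V_1 - 0)/12000 = 0
Collecting terms: 0.05064 × V_1 = 0.008333  =>  V_1 = 0.1646 V
V_th = V_1 - V_2 = 0.1646 - 0 = 0.1646 V
Step 2 — R_th: zero the source — replace V1 by a short circuit (node 2 merges into node 0) — and find the resistance seen between A (node 1) and B (node 0).
Reduce the network between node 1 (A) and node 0 (B) by series/parallel combination:
  Rp1 = R1 ‖ R2 ‖ R3 (parallel, all between nodes 0 and 1) = 1/(1/1800 + 1/20 + 1/12000) = 19.75 Ω
R_th = 19.75 Ω

Final answer: V_th = 0.1646 V, R_th = 19.75 Ω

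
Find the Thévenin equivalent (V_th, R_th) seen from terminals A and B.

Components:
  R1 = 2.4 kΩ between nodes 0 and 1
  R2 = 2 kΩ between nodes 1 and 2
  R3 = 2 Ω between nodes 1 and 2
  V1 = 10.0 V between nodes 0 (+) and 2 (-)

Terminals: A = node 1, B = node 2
Step 1 — V_th is the open-circuit voltage V_A - V_B (nothing connected across the terminals).
Nodal analysis, taking node 2 as the 0 V reference.
Source V1 fixes V_0 = 10 V.
KCL at each unknown node (sum of currents leaving = 0; resistances in Ω):
  Node 1: (V_1 - 10)/2400 + (V_1 - 0)/2000 + (V_1 - 0)/2 = 0
Collecting terms: 0.5009 × V_1 = 0.004167  =>  V_1 = 0.008318 V
V_th = V_1 - V_2 = 0.008318 - 0 = 0.008318 V
Step 2 — R_th: zero the source — replace V1 by a short circuit (node 2 merges into node 0) — and find the resistance seen between A (node 1) and B (node 0).
Reduce the network between node 1 (A) and node 0 (B) by series/parallel combination:
  Rp1 = R1 ‖ R2 ‖ R3 (parallel, all between nodes 0 and 1) = 1/(1/2400 + 1/2000 + 1/2) = 1.996 Ω
R_th = 1.996 Ω

Final answer: V_th = 0.008318 V, R_th = 1.996 Ω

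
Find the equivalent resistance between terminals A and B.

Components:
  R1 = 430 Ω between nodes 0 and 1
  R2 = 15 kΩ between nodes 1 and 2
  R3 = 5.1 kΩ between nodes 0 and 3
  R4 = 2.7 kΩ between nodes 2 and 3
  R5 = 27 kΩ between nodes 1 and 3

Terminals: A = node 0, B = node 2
The network is not a plain series/parallel combination. Inject a 1 A test current into terminal A (node 0) and return it from terminal B (node 2); then R_eq = V_A / (1 A).
Nodal analysis, taking node 2 as the 0 V reference.
Current source I_test pushes 1 A into node 0 and draws it out of node 2.
KCL at each unknown node (sum of currents leaving = 0; resistances in Ω):
  Node 0: (V_0 - V_1)/430 + (V_0 - V_3)/5100 - 1 = 0
  Node 1: (V_1 - V_0)/430 + (V_1 - 0)/15000 + (V_1 - V_3)/27000 = 0
  Node 3: (V_3 - V_0)/5100 + (V_3 - V_1)/27000 + (V_3 - 0)/2700 = 0
Collecting terms (coefficients in siemens):
  0.002522·V_0 - 0.002326·V_1 - 0.0001961·V_3 = 1
  0.002429·V_1 - 0.002326·V_0 - 0.00003704·V_3 = 0
  0.0006035·V_3 - 0.0001961·V_0 - 0.00003704·V_1 = 0
Solving these 3 simultaneous equations (Gaussian elimination) gives:
  V_0 = 4844 V, V_1 = 4666 V, V_3 = 1860 V
R_eq = V_0 / 1 A = 4844 Ω = 4.844 kΩ

Final answer: 4.844 kΩ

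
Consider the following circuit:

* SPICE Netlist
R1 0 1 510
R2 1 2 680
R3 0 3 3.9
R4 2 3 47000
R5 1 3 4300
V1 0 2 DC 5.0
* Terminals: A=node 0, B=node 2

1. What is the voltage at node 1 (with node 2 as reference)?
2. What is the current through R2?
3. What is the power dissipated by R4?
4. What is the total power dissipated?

Nodal analysis, taking node 2 as the 0 V reference.
Source V1 fixes V_0 = 5 V.
KCL at each unknown node (sum of currents leaving = 0; resistances in Ω):
  Node 1: (V_1 - 5)/510 + (V_1 - 0)/680 + (V_1 - V_3)/4300 = 0
  Node 3: (V_3 - 5)/3.9 + (V_3 - 0)/47000 + (V_3 - V_1)/4300 = 0
Collecting terms (coefficients in siemens):
  0.003664·V_1 - 0.0002326·V_3 = 0.009804
  0.2567·V_3 - 0.0002326·V_1 = 1.282
Determinant D = (0.003664)(0.2567) - (-0.0002326)(-0.0002326) = 0.0009403
V_1 = [(0.009804)(0.2567) - (-0.0002326)(1.282)]/D = 2.993 V
V_3 = [(0.003664)(1.282) - (0.009804)(-0.0002326)]/D = 4.998 V
Part 1:
  Read off the nodal solution: V_1 = 2.993 V
Part 2:
  I_R2 = (V_1 - V_2)/R2 = (2.993 - 0)/680 = 0.004401 A
  Magnitude: I_R2 = 0.004401 A
Part 3:
  I_R4 = (V_2 - V_3)/R4 = (0 - 4.998)/47000 = -0.0001063 A
  P_R4 = I_R4² × R4 = (-0.0001063)² × 47000 = 0.0005314 W
Part 4:
  Power in each resistor, P = (ΔV)²/R:
    P_R1 = (5 - 2.993)²/510 = 0.007898 W
    P_R2 = (2.993 - 0)²/680 = 0.01317 W
    P_R3 = (5 - 4.998)²/3.9 = 0.000001279 W
    P_R4 = (0 - 4.998)²/47000 = 0.0005314 W
    P_R5 = (2.993 - 4.998)²/4300 = 0.0009347 W
  P_total = P_R1 + P_R2 + P_R3 + P_R4 + P_R5 = 0.02254 W

Final answers:
1. V_1 = 2.993 V
2. I_R2 = 0.004401 A
3. P_R4 = 0.0005314 W
4. P_total = 0.02254 W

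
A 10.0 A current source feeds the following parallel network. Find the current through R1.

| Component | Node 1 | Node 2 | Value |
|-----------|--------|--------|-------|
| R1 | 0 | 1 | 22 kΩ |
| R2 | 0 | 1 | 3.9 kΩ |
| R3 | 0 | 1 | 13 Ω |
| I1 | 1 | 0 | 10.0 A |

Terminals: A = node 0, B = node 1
All resistors sit directly between nodes 0 and 1, so they are in parallel and share one voltage V; the full source current 10 A splits among them.
1/R_par = 1/22000 + 1/3900 + 1/13 = 0.07722 S  =>  R_par = 12.95 Ω
V = I × R_par = 10 × 12.95 = 129.5 V
I_R1 = V/R1 = 129.5/22000 = 0.005886 A

Final answer: 0.005886 A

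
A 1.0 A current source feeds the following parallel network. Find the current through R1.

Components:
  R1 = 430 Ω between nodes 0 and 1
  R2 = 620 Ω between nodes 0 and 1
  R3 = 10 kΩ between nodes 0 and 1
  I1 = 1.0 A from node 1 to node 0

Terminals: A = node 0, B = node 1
All resistors sit directly between nodes 0 and 1, so they are in parallel and share one voltage V; the full source current 1 A splits among them.
1/R_par = 1/430 + 1/620 + 1/10000 = 0.004038 S  =>  R_par = 247.6 Ω
V = I × R_par = 1 × 247.6 = 247.6 V
I_R1 = V/R1 = 247.6/430 = 0.5759 A

Final answer: 0.5759 A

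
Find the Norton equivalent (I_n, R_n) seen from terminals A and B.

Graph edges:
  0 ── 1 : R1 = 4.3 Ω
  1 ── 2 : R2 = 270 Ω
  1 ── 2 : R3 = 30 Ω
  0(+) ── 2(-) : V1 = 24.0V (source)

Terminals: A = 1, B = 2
Find the Thévenin equivalent first; then I_n = V_th/R_th and R_n = R_th.
Step 1 — V_th is the open-circuit voltage V_A - V_B (nothing connected across the terminals).
Nodal analysis, taking node 2 as the 0 V reference.
Source V1 fixes V_0 = 24 V.
KCL at each unknown node (sum of currents leaving = 0; resistances in Ω):
  Node 1: (V_1 - 24)/4.3 + (V_1 - 0)/270 + (V_1 - 0)/30 = 0
Collecting terms: 0.2696 × V_1 = 5.581  =>  V_1 = 20.7 V
V_th = V_1 - V_2 = 20.7 - 0 = 20.7 V
Step 2 — R_th: zero the source — replace V1 by a short circuit (node 2 merges into node 0) — and find the resistance seen between A (node 1) and B (node 0).
Reduce the network between node 1 (A) and node 0 (B) by series/parallel combination:
  Rp1 = R1 ‖ R2 ‖ R3 (parallel, all between nodes 0 and 1) = 1/(1/4.3 + 1/270 + 1/30) = 3.709 Ω
R_th = 3.709 Ω
I_n = V_th/R_th = 20.7/3.709 = 5.581 A, and R_n = R_th = 3.709 Ω

Final answer: I_n = 5.581 A, R_n = 3.709 Ω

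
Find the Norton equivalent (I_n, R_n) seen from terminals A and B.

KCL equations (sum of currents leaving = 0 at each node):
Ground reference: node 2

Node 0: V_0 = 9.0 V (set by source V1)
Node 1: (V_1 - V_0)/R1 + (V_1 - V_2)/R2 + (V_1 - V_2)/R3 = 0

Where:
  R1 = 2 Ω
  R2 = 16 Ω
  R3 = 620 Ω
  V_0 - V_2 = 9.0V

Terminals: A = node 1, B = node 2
Find the Thévenin equivalent first; then I_n = V_th/R_th and R_n = R_th.
Step 1 — V_th is the open-circuit voltage V_A - V_B (nothing connected across the terminals).
Nodal analysis, taking node 2 as the 0 V reference.
Source V1 fixes V_0 = 9 V.
KCL at each unknown node (sum of currents leaving = 0; resistances in Ω):
  Node 1: (V_1 - 9)/2 + (V_1 - 0)/16 + (V_1 - 0)/620 = 0
Collecting terms: 0.5641 × V_1 = 4.5  =>  V_1 = 7.977 V
V_th = V_1 - V_2 = 7.977 - 0 = 7.977 V
Step 2 — R_th: zero the source — replace V1 by a short circuit (node 2 merges into node 0) — and find the resistance seen between A (node 1) and B (node 0).
Reduce the network between node 1 (A) and node 0 (B) by series/parallel combination:
  Rp1 = R1 ‖ R2 ‖ R3 (parallel, all between nodes 0 and 1) = 1/(1/2 + 1/16 + 1/620) = 1.773 Ω
R_th = 1.773 Ω
I_n = V_th/R_th = 7.977/1.773 = 4.5 A, and R_n = R_th = 1.773 Ω

Final answer: I_n = 4.5 A, R_n = 1.773 Ω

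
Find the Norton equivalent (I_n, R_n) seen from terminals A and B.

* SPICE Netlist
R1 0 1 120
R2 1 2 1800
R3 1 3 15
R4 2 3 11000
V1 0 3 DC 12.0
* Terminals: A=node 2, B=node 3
Find the Thévenin equivalent first; then I_n = V_th/R_th and R_n = R_th.
Step 1 — V_th is the open-circuit voltage V_A - V_B (nothing connected across the terminals).
Nodal analysis, taking node 3 as the 0 V reference.
Source V1 fixes V_0 = 12 V.
KCL at each unknown node (sum of currents leaving = 0; resistances in Ω):
  Node 1: (V_1 - 12)/120 + (V_1 - V_2)/1800 + (V_1 - 0)/15 = 0
  Node 2: (V_2 - V_1)/1800 + (V_2 - 0)/11000 = 0
Collecting terms (coefficients in siemens):
  0.07556·V_1 - 0.0005556·V_2 = 0.1
  0.0006465·V_2 - 0.0005556·V_1 = 0
Determinant D = (0.07556)(0.0006465) - (-0.0005556)(-0.0005556) = 0.00004854
V_1 = [(0.1)(0.0006465) - (-0.0005556)(0)]/D = 1.332 V
V_2 = [(0.07556)(0) - (0.1)(-0.0005556)]/D = 1.145 V
V_th = V_2 - V_3 = 1.145 - 0 = 1.145 V
Step 2 — R_th: zero the source — replace V1 by a short circuit (node 3 merges into node 0) — and find the resistance seen between A (node 2) and B (node 0).
Reduce the network between node 2 (A) and node 0 (B) by series/parallel combination:
  Rp1 = R1 ‖ R3 (parallel, both between nodes 0 and 1) = 1/(1/120 + 1/15) = 13.33 Ω
  Rs1 = R2 + Rp1 (series, joined only at node 1) = 1800 + 13.33 = 1813 Ω
  Rp2 = R4 ‖ Rs1 (parallel, both between nodes 0 and 2) = 1/(1/11000 + 1/1813) = 1557 Ω
R_th = 1.557 kΩ
I_n = V_th/R_th = 1.145/1557 = 0.0007353 A, and R_n = R_th = 1.557 kΩ

Final answer: I_n = 0.0007353 A, R_n = 1.557 kΩ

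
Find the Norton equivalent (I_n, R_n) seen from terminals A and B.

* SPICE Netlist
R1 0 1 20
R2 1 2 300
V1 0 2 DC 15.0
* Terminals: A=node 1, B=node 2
Find the Thévenin equivalent first; then I_n = V_th/R_th and R_n = R_th.
Step 1 — V_th is the open-circuit voltage V_A - V_B (nothing connected across the terminals).
Nodal analysis, taking node 2 as the 0 V reference.
Source V1 fixes V_0 = 15 V.
KCL at each unknown node (sum of currents leaving = 0; resistances in Ω):
  Node 1: (V_1 - 15)/20 + (V_1 - 0)/300 = 0
Collecting terms: 0.05333 × V_1 = 0.75  =>  V_1 = 14.06 V
V_th = V_1 - V_2 = 14.06 - 0 = 14.06 V
Step 2 — R_th: zero the source — replace V1 by a short circuit (node 2 merges into node 0) — and find the resistance seen between A (node 1) and B (node 0).
Reduce the network between node 1 (A) and node 0 (B) by series/parallel combination:
  Rp1 = R1 ‖ R2 (parallel, both between nodes 0 and 1) = 1/(1/20 + 1/300) = 18.75 Ω
R_th = 18.75 Ω
I_n = V_th/R_th = 14.06/18.75 = 0.75 A, and R_n = R_th = 18.75 Ω

Final answer: I_n = 0.75 A, R_n = 18.75 Ω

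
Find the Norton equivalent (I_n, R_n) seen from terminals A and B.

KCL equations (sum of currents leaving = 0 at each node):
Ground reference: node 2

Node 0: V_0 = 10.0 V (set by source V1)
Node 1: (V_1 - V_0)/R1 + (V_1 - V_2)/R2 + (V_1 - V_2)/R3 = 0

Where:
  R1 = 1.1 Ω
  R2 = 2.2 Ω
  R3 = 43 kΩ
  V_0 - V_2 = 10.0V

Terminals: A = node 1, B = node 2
Find the Thévenin equivalent first; then I_n = V_th/R_th and R_n = R_th.
Step 1 — V_th is the open-circuit voltage V_A - V_B (nothing connected across the terminals).
Nodal analysis, taking node 2 as the 0 V reference.
Source V1 fixes V_0 = 10 V.
KCL at each unknown node (sum of currents leaving = 0; resistances in Ω):
  Node 1: (V_1 - 10)/1.1 + (V_1 - 0)/2.2 + (V_1 - 0)/43000 = 0
Collecting terms: 1.364 × V_1 = 9.091  =>  V_1 = 6.667 V
V_th = V_1 - V_2 = 6.667 - 0 = 6.667 V
Step 2 — R_th: zero the source — replace V1 by a short circuit (node 2 merges into node 0) — and find the resistance seen between A (node 1) and B (node 0).
Reduce the network between node 1 (A) and node 0 (B) by series/parallel combination:
  Rp1 = R1 ‖ R2 ‖ R3 (parallel, all between nodes 0 and 1) = 1/(1/1.1 + 1/2.2 + 1/43000) = 0.7333 Ω
R_th = 0.7333 Ω
I_n = V_th/R_th = 6.667/0.7333 = 9.091 A, and R_n = R_th = 0.7333 Ω

Final answer: I_n = 9.091 A, R_n = 0.7333 Ω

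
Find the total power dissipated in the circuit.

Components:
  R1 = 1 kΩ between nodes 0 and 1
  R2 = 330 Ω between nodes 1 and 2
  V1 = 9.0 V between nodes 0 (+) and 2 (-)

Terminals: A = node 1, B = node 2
Nodal analysis, taking node 2 as the 0 V reference.
Source V1 fixes V_0 = 9 V.
KCL at each unknown node (sum of currents leaving = 0; resistances in Ω):
  Node 1: (V_1 - 9)/1000 + (V_1 - 0)/330 = 0
Collecting terms: 0.00403 × V_1 = 0.009  =>  V_1 = 2.233 V
Power in each resistor, P = (ΔV)²/R:
  P_R1 = (9 - 2.233)²/1000 = 0.04579 W
  P_R2 = (2.233 - 0)²/330 = 0.01511 W
P_total = P_R1 + P_R2 = 0.0609 W

Final answer: 0.0609 W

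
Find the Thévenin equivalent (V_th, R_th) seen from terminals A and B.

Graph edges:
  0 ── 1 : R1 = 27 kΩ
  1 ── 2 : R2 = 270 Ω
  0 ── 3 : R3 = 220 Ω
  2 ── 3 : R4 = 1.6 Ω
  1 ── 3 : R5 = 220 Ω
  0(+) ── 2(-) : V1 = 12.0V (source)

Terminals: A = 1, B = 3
Step 1 — V_th is the open-circuit voltage V_A - V_B (nothing connected across the terminals).
Nodal analysis, taking node 2 as the 0 V reference.
Source V1 fixes V_0 = 12 V.
KCL at each unknown node (sum of currents leaving = 0; resistances in Ω):
  Node 1: (V_1 - 12)/27000 + (V_1 - 0)/270 + (V_1 - V_3)/220 = 0
  Node 3: (V_3 - 12)/220 + (V_3 - 0)/1.6 + (V_3 - V_1)/220 = 0
Collecting terms (coefficients in siemens):
  0.008286·V_1 - 0.004545·V_3 = 0.0004444
  0.6341·V_3 - 0.004545·V_1 = 0.05455
Determinant D = (0.008286)(0.6341) - (-0.004545)(-0.004545) = 0.005234
V_1 = [(0.0004444)(0.6341) - (-0.004545)(0.05455)]/D = 0.1012 V
V_3 = [(0.008286)(0.05455) - (0.0004444)(-0.004545)]/D = 0.08675 V
V_th = V_1 - V_3 = 0.1012 - 0.08675 = 0.01448 V
Step 2 — R_th: zero the source — replace V1 by a short circuit (node 2 merges into node 0) — and find the resistance seen between A (node 1) and B (node 3).
Reduce the network between node 1 (A) and node 3 (B) by series/parallel combination:
  Rp1 = R1 ‖ R2 (parallel, both between nodes 0 and 1) = 1/(1/27000 + 1/270) = 267.3 Ω
  Rp2 = R3 ‖ R4 (parallel, both between nodes 0 and 3) = 1/(1/220 + 1/1.6) = 1.588 Ω
  Rs1 = Rp1 + Rp2 (series, joined only at node 0) = 267.3 + 1.588 = 268.9 Ω
  Rp3 = R5 ‖ Rs1 (parallel, both between nodes 1 and 3) = 1/(1/220 + 1/268.9) = 121 Ω
R_th = 121 Ω

Final answer: V_th = 0.01448 V, R_th = 121 Ω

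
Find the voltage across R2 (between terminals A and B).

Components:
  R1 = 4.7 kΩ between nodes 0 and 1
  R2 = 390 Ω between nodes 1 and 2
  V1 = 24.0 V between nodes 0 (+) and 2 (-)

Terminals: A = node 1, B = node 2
R1 and R2 are in series across V1 (node 0 → node 1 → node 2), and the output A–B is taken across R2, so this is a voltage divider.
Series current: I = V1/(R1 + R2) = 24/(4700 + 390) = 24/5090 = 0.004715 A
V_R2 = I × R2 = V1 × R2/(R1 + R2) = 24 × 390/5090 = 1.839 V

Final answer: 1.839 V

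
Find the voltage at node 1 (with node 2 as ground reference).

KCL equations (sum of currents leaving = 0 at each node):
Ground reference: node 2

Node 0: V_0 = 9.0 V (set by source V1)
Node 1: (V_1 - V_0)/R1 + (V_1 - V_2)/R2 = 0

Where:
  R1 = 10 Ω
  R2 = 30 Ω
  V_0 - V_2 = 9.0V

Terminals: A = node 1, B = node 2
Nodal analysis, taking node 2 as the 0 V reference.
Source V1 fixes V_0 = 9 V.
KCL at each unknown node (sum of currents leaving = 0; resistances in Ω):
  Node 1: (V_1 - 9)/10 + (V_1 - 0)/30 = 0
Collecting terms: 0.1333 × V_1 = 0.9  =>  V_1 = 6.75 V
The requested potential is V_1 = 6.75 V.

Final answer: V_1 = 6.75 V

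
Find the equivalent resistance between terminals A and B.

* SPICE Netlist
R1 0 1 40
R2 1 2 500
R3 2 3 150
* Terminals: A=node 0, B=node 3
Reduce the network between node 0 (A) and node 3 (B) by series/parallel combination:
  Rs1 = R1 + R2 (series, joined only at node 1) = 40 + 500 = 540 Ω
  Rs2 = R3 + Rs1 (series, joined only at node 2) = 150 + 540 = 690 Ω
R_eq = 690 Ω

Final answer: 690 Ω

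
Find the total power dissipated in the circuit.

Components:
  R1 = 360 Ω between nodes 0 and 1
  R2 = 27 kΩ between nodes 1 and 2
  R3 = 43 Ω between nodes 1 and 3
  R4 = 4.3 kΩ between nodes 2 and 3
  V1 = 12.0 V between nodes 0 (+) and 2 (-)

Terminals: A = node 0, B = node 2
Nodal analysis, taking node 2 as the 0 V reference.
Source V1 fixes V_0 = 12 V.
KCL at each unknown node (sum of currents leaving = 0; resistances in Ω):
  Node 1: (V_1 - 12)/360 + (V_1 - 0)/27000 + (V_1 - V_3)/43 = 0
  Node 3: (V_3 - V_1)/43 + (V_3 - 0)/4300 = 0
Collecting terms (coefficients in siemens):
  0.02607·V_1 - 0.02326·V_3 = 0.03333
  0.02349·V_3 - 0.02326·V_1 = 0
Determinant D = (0.02607)(0.02349) - (-0.02326)(-0.02326) = 0.00007152
V_1 = [(0.03333)(0.02349) - (-0.02326)(0)]/D = 10.95 V
V_3 = [(0.02607)(0) - (0.03333)(-0.02326)]/D = 10.84 V
Power in each resistor, P = (ΔV)²/R:
  P_R1 = (12 - 10.95)²/360 = 0.003082 W
  P_R2 = (10.95 - 0)²/27000 = 0.004438 W
  P_R3 = (10.95 - 10.84)²/43 = 0.0002732 W
  P_R4 = (0 - 10.84)²/4300 = 0.02732 W
P_total = P_R1 + P_R2 + P_R3 + P_R4 = 0.03511 W

Final answer: 0.03511 W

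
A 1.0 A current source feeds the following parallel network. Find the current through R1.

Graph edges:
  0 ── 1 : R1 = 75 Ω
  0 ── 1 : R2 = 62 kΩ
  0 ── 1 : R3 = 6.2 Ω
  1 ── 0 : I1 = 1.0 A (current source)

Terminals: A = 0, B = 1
All resistors sit directly between nodes 0 and 1, so they are in parallel and share one voltage V; the full source current 1 A splits among them.
1/R_par = 1/75 + 1/62000 + 1/6.2 = 0.1746 S  =>  R_par = 5.726 Ω
V = I × R_par = 1 × 5.726 = 5.726 V
I_R1 = V/R1 = 5.726/75 = 0.07635 A

Final answer: 0.07635 A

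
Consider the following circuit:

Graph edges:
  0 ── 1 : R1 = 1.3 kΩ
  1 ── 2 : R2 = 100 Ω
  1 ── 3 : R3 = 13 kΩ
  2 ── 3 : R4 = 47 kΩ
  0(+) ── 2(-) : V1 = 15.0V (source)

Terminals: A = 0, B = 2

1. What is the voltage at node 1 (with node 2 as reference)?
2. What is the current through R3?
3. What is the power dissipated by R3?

Nodal analysis, taking node 2 as the 0 V reference.
Source V1 fixes V_0 = 15 V.
KCL at each unknown node (sum of currents leaving = 0; resistances in Ω):
  Node 1: (V_1 - 15)/1300 + (V_1 - 0)/100 + (V_1 - V_3)/13000 = 0
  Node 3: (V_3 - V_1)/13000 + (V_3 - 0)/47000 = 0
Collecting terms (coefficients in siemens):
  0.01085·V_1 - 0.00007692·V_3 = 0.01154
  0.0000982·V_3 - 0.00007692·V_1 = 0
Determinant D = (0.01085)(0.0000982) - (-0.00007692)(-0.00007692) = 0.000001059
V_1 = [(0.01154)(0.0000982) - (-0.00007692)(0)]/D = 1.07 V
V_3 = [(0.01085)(0) - (0.01154)(-0.00007692)]/D = 0.838 V
Part 1:
  Read off the nodal solution: V_1 = 1.07 V
Part 2:
  I_R3 = (V_1 - V_3)/R3 = (1.07 - 0.838)/13000 = 0.00001783 A
  Magnitude: I_R3 = 0.00001783 A
Part 3:
  I_R3 = (V_1 - V_3)/R3 = (1.07 - 0.838)/13000 = 0.00001783 A
  P_R3 = I_R3² × R3 = (0.00001783)² × 13000 = 0.000004133 W

Final answers:
1. V_1 = 1.07 V
2. I_R3 = 1.783e-05 A
3. P_R3 = 4.133e-06 W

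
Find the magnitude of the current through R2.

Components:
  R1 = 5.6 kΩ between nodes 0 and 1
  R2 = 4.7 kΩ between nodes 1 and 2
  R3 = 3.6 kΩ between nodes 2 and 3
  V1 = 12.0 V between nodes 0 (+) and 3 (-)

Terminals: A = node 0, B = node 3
Nodal analysis, taking node 3 as the 0 V reference.
Source V1 fixes V_0 = 12 V.
KCL at each unknown node (sum of currents leaving = 0; resistances in Ω):
  Node 1: (V_1 - 12)/5600 + (V_1 - V_2)/4700 = 0
  Node 2: (V_2 - V_1)/4700 + (V_2 - 0)/3600 = 0
Collecting terms (coefficients in siemens):
  0.0003913·V_1 - 0.0002128·V_2 = 0.002143
  0.0004905·V_2 - 0.0002128·V_1 = 0
Determinant D = (0.0003913)(0.0004905) - (-0.0002128)(-0.0002128) = 0.0000001467
V_1 = [(0.002143)(0.0004905) - (-0.0002128)(0)]/D = 7.165 V
V_2 = [(0.0003913)(0) - (0.002143)(-0.0002128)]/D = 3.108 V
I_R2 = (V_1 - V_2)/R2 = (7.165 - 3.108)/4700 = 0.0008633 A
|I_R2| = 0.0008633 A

Final answer: |I_R2| = 0.0008633 A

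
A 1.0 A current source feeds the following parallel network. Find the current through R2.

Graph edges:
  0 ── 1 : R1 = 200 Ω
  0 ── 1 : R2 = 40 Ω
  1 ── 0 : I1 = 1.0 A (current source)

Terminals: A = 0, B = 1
All resistors sit directly between nodes 0 and 1, so they are in parallel and share one voltage V; the full source current 1 A splits among them.
1/R_par = 1/200 + 1/40 = 0.03 S  =>  R_par = 33.33 Ω
V = I × R_par = 1 × 33.33 = 33.33 V
I_R2 = V/R2 = 33.33/40 = 0.8333 A

Final answer: 0.8333 A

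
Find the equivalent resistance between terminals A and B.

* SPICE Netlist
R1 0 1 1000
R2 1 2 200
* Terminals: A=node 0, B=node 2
Reduce the network between node 0 (A) and node 2 (B) by series/parallel combination:
  Rs1 = R1 + R2 (series, joined only at node 1) = 1000 + 200 = 1200 Ω
R_eq = 1.2 kΩ

Final answer: 1.2 kΩ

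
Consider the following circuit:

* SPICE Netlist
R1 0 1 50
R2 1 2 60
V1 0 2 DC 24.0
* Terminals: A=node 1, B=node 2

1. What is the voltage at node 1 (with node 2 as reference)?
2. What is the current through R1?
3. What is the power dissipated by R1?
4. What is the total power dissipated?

Nodal analysis, taking node 2 as the 0 V reference.
Source V1 fixes V_0 = 24 V.
KCL at each unknown node (sum of currents leaving = 0; resistances in Ω):
  Node 1: (V_1 - 24)/50 + (V_1 - 0)/60 = 0
Collecting terms: 0.03667 × V_1 = 0.48  =>  V_1 = 13.09 V
Part 1:
  Read off the nodal solution: V_1 = 13.09 V
Part 2:
  I_R1 = (V_0 - V_1)/R1 = (24 - 13.09)/50 = 0.2182 A
  Magnitude: I_R1 = 0.2182 A
Part 3:
  I_R1 = (V_0 - V_1)/R1 = (24 - 13.09)/50 = 0.2182 A
  P_R1 = I_R1² × R1 = (0.2182)² × 50 = 2.38 W
Part 4:
  Power in each resistor, P = (ΔV)²/R:
    P_R1 = (24 - 13.09)²/50 = 2.38 W
    P_R2 = (13.09 - 0)²/60 = 2.856 W
  P_total = P_R1 + P_R2 = 5.236 W

Final answers:
1. V_1 = 13.09 V
2. I_R1 = 0.2182 A
3. P_R1 = 2.38 W
4. P_total = 5.236 W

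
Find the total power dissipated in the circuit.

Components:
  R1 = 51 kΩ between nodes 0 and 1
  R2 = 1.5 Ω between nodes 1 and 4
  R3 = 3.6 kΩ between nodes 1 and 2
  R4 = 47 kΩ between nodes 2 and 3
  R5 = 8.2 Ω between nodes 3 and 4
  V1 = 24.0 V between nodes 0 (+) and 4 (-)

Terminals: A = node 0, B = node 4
Nodal analysis, taking node 4 as the 0 V reference.
Source V1 fixes V_0 = 24 V.
KCL at each unknown node (sum of currents leaving = 0; resistances in Ω):
  Node 1: (V_1 - 24)/51000 + (V_1 - 0)/1.5 + (V_1 - V_2)/3600 = 0
  Node 2: (V_2 - V_1)/3600 + (V_2 - V_3)/47000 = 0
  Node 3: (V_3 - V_2)/47000 + (V_3 - 0)/8.2 = 0
Collecting terms (coefficients in siemens):
  0.667·V_1 - 0.0002778·V_2 = 0.0004706
  0.0002991·V_2 - 0.0002778·V_1 - 0.00002128·V_3 = 0
  0.122·V_3 - 0.00002128·V_2 = 0
Solving these 3 simultaneous equations (Gaussian elimination) gives:
  V_1 = 0.0007058 V, V_2 = 0.0006556 V, V_3 = 0.0000001144 V
Power in each resistor, P = (ΔV)²/R:
  P_R1 = (24 - 0.0007058)²/51000 = 0.01129 W
  P_R2 = (0.0007058 - 0)²/1.5 = 0.0000003321 W
  P_R3 = (0.0007058 - 0.0006556)²/3600 = 0.0000000000007003 W
  P_R4 = (0.0006556 - 0.0000001144)²/47000 = 0.000000000009143 W
  P_R5 = (0.0000001144 - 0)²/8.2 = 0.000000000000001595 W
P_total = P_R1 + P_R2 + P_R3 + P_R4 + P_R5 = 0.01129 W

Final answer: 0.01129 W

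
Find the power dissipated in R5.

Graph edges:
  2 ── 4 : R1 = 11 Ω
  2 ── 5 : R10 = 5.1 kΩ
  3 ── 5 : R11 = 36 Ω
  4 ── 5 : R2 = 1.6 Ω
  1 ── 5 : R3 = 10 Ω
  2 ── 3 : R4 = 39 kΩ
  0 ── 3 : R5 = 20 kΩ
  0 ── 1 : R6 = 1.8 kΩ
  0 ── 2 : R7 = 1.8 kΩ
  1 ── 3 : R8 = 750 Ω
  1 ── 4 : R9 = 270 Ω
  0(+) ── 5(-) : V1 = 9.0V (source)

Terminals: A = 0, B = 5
Nodal analysis, taking node 5 as the 0 V reference.
Source V1 fixes V_0 = 9 V.
KCL at each unknown node (sum of currents leaving = 0; resistances in Ω):
  Node 1: (V_1 - 0)/10 + (V_1 - 9)/1800 + (V_1 - V_3)/750 + (V_1 - V_4)/270 = 0
  Node 2: (V_2 - V_4)/11 + (V_2 - V_3)/39000 + (V_2 - 9)/1800 + (V_2 - 0)/5100 = 0
  Node 3: (V_3 - V_2)/39000 + (V_3 - 9)/20000 + (V_3 - V_1)/750 + (V_3 - 0)/36 = 0
  Node 4: (V_4 - V_2)/11 + (V_4 - 0)/1.6 + (V_4 - V_1)/270 = 0
Collecting terms (coefficients in siemens):
  0.1056·V_1 - 0.001333·V_3 - 0.003704·V_4 = 0.005
  0.09169·V_2 - 0.00002564·V_3 - 0.09091·V_4 = 0.005
  0.02919·V_3 - 0.001333·V_1 - 0.00002564·V_2 = 0.00045
  0.7196·V_4 - 0.003704·V_1 - 0.09091·V_2 = 0
Solving these 4 simultaneous equations (Gaussian elimination) gives:
  V_1 = 0.04786 V, V_2 = 0.06263 V, V_3 = 0.01766 V, V_4 = 0.008158 V
I_R5 = (V_0 - V_3)/R5 = (9 - 0.01766)/20000 = 0.0004491 A
P_R5 = I_R5² × R5 = (0.0004491)² × 20000 = 0.004034 W

Final answer: 0.004034 W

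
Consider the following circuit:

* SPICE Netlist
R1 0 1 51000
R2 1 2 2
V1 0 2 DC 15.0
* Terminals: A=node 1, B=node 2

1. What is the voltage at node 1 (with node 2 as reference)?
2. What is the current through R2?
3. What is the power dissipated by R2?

Nodal analysis, taking node 2 as the 0 V reference.
Source V1 fixes V_0 = 15 V.
KCL at each unknown node (sum of currents leaving = 0; resistances in Ω):
  Node 1: (V_1 - 15)/51000 + (V_1 - 0)/2 = 0
Collecting terms: 0.5 × V_1 = 0.0002941  =>  V_1 = 0.0005882 V
Part 1:
  Read off the nodal solution: V_1 = 0.0005882 V
Part 2:
  I_R2 = (V_1 - V_2)/R2 = (0.0005882 - 0)/2 = 0.0002941 A
  Magnitude: I_R2 = 0.0002941 A
Part 3:
  I_R2 = (V_1 - V_2)/R2 = (0.0005882 - 0)/2 = 0.0002941 A
  P_R2 = I_R2² × R2 = (0.0002941)² × 2 = 0.000000173 W

Final answers:
1. V_1 = 0.0005882 V
2. I_R2 = 0.0002941 A
3. P_R2 = 1.73e-07 W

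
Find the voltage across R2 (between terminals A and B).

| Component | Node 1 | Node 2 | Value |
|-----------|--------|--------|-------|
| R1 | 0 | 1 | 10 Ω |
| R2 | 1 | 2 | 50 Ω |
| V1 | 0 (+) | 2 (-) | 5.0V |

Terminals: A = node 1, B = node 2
R1 and R2 are in series across V1 (node 0 → node 1 → node 2), and the output A–B is taken across R2, so this is a voltage divider.
Series current: I = V1/(R1 + R2) = 5/(10 + 50) = 5/60 = 0.08333 A
V_R2 = I × R2 = V1 × R2/(R1 + R2) = 5 × 50/60 = 4.167 V

Final answer: 4.167 V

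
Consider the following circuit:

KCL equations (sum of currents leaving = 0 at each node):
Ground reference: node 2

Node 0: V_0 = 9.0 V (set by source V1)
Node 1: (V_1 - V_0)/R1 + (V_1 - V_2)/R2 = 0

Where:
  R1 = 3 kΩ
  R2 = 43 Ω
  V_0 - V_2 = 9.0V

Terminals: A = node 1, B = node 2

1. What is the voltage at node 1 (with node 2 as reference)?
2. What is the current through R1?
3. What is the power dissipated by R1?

Nodal analysis, taking node 2 as the 0 V reference.
Source V1 fixes V_0 = 9 V.
KCL at each unknown node (sum of currents leaving = 0; resistances in Ω):
  Node 1: (V_1 - 9)/3000 + (V_1 - 0)/43 = 0
Collecting terms: 0.02359 × V_1 = 0.003  =>  V_1 = 0.1272 V
Part 1:
  Read off the nodal solution: V_1 = 0.1272 V
Part 2:
  I_R1 = (V_0 - V_1)/R1 = (9 - 0.1272)/3000 = 0.002958 A
  Magnitude: I_R1 = 0.002958 A
Part 3:
  I_R1 = (V_0 - V_1)/R1 = (9 - 0.1272)/3000 = 0.002958 A
  P_R1 = I_R1² × R1 = (0.002958)² × 3000 = 0.02624 W

Final answers:
1. V_1 = 0.1272 V
2. I_R1 = 0.002958 A
3. P_R1 = 0.02624 W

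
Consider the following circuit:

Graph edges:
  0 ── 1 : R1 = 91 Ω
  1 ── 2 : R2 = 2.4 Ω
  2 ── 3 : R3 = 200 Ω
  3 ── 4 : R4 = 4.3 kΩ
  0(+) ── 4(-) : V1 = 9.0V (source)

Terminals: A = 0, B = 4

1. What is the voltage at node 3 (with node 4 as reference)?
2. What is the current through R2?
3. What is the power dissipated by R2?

Nodal analysis, taking node 4 as the 0 V reference.
Source V1 fixes V_0 = 9 V.
KCL at each unknown node (sum of currents leaving = 0; resistances in Ω):
  Node 1: (V_1 - 9)/91 + (V_1 - V_2)/2.4 = 0
  Node 2: (V_2 - V_1)/2.4 + (V_2 - V_3)/200 = 0
  Node 3: (V_3 - V_2)/200 + (V_3 - 0)/4300 = 0
Collecting terms (coefficients in siemens):
  0.4277·V_1 - 0.4167·V_2 = 0.0989
  0.4217·V_2 - 0.4167·V_1 - 0.005·V_3 = 0
  0.005233·V_3 - 0.005·V_2 = 0
Solving these 3 simultaneous equations (Gaussian elimination) gives:
  V_1 = 8.822 V, V_2 = 8.817 V, V_3 = 8.425 V
Part 1:
  Read off the nodal solution: V_3 = 8.425 V
Part 2:
  I_R2 = (V_1 - V_2)/R2 = (8.822 - 8.817)/2.4 = 0.001959 A
  Magnitude: I_R2 = 0.001959 A
Part 3:
  I_R2 = (V_1 - V_2)/R2 = (8.822 - 8.817)/2.4 = 0.001959 A
  P_R2 = I_R2² × R2 = (0.001959)² × 2.4 = 0.000009214 W

Final answers:
1. V_3 = 8.425 V
2. I_R2 = 0.001959 A
3. P_R2 = 9.214e-06 W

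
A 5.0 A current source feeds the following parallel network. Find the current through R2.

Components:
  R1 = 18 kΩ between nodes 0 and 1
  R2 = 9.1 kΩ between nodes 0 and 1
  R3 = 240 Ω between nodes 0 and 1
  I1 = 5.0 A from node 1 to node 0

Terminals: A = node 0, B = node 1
All resistors sit directly between nodes 0 and 1, so they are in parallel and share one voltage V; the full source current 5 A splits among them.
1/R_par = 1/18000 + 1/9100 + 1/240 = 0.004332 S  =>  R_par = 230.8 Ω
V = I × R_par = 5 × 230.8 = 1154 V
I_R2 = V/R2 = 1154/9100 = 0.1268 A

Final answer: 0.1268 A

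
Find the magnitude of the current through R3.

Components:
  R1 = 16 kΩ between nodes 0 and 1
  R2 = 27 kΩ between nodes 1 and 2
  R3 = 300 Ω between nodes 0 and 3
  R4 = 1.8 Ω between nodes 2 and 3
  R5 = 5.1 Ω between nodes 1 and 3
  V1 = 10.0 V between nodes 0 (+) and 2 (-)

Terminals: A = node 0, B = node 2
Nodal analysis, taking node 2 as the 0 V reference.
Source V1 fixes V_0 = 10 V.
KCL at each unknown node (sum of currents leaving = 0; resistances in Ω):
  Node 1: (V_1 - 10)/16000 + (V_1 - 0)/27000 + (V_1 - V_3)/5.1 = 0
  Node 3: (V_3 - 10)/300 + (V_3 - 0)/1.8 + (V_3 - V_1)/5.1 = 0
Collecting terms (coefficients in siemens):
  0.1962·V_1 - 0.1961·V_3 = 0.000625
  0.755·V_3 - 0.1961·V_1 = 0.03333
Determinant D = (0.1962)(0.755) - (-0.1961)(-0.1961) = 0.1097
V_1 = [(0.000625)(0.755) - (-0.1961)(0.03333)]/D = 0.0639 V
V_3 = [(0.1962)(0.03333) - (0.000625)(-0.1961)]/D = 0.06075 V
I_R3 = (V_0 - V_3)/R3 = (10 - 0.06075)/300 = 0.03313 A
|I_R3| = 0.03313 A

Final answer: |I_R3| = 0.03313 A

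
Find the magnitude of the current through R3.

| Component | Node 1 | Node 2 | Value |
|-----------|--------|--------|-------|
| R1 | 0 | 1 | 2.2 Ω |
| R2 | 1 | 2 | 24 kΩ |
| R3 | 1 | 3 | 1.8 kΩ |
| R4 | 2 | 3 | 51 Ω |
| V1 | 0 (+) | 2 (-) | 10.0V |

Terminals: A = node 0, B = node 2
Nodal analysis, taking node 2 as the 0 V reference.
Source V1 fixes V_0 = 10 V.
KCL at each unknown node (sum of currents leaving = 0; resistances in Ω):
  Node 1: (V_1 - 10)/2.2 + (V_1 - 0)/24000 + (V_1 - V_3)/1800 = 0
  Node 3: (V_3 - V_1)/1800 + (V_3 - 0)/51 = 0
Collecting terms (coefficients in siemens):
  0.4551·V_1 - 0.0005556·V_3 = 4.545
  0.02016·V_3 - 0.0005556·V_1 = 0
Determinant D = (0.4551)(0.02016) - (-0.0005556)(-0.0005556) = 0.009177
V_1 = [(4.545)(0.02016) - (-0.0005556)(0)]/D = 9.987 V
V_3 = [(0.4551)(0) - (4.545)(-0.0005556)]/D = 0.2752 V
I_R3 = (V_1 - V_3)/R3 = (9.987 - 0.2752)/1800 = 0.005396 A
|I_R3| = 0.005396 A

Final answer: |I_R3| = 0.005396 A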